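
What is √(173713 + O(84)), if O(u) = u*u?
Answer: √180769 ≈ 425.17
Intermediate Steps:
O(u) = u²
√(173713 + O(84)) = √(173713 + 84²) = √(173713 + 7056) = √180769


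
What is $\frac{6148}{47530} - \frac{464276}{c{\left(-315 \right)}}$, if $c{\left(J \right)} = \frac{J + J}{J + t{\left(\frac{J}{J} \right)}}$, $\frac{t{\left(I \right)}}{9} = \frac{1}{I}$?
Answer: $- \frac{5359134794}{23765} \approx -2.2551 \cdot 10^{5}$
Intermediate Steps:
$t{\left(I \right)} = \frac{9}{I}$
$c{\left(J \right)} = \frac{2 J}{9 + J}$ ($c{\left(J \right)} = \frac{J + J}{J + \frac{9}{J \frac{1}{J}}} = \frac{2 J}{J + \frac{9}{1}} = \frac{2 J}{J + 9 \cdot 1} = \frac{2 J}{J + 9} = \frac{2 J}{9 + J}$)
$\frac{6148}{47530} - \frac{464276}{c{\left(-315 \right)}} = \frac{6148}{47530} - \frac{464276}{2 \left(-315\right) \frac{1}{9 - 315}} = 6148 \cdot \frac{1}{47530} - \frac{464276}{2 \left(-315\right) \frac{1}{-306}} = \frac{3074}{23765} - \frac{464276}{2 \left(-315\right) \left(- \frac{1}{306}\right)} = \frac{3074}{23765} - \frac{464276}{\frac{35}{17}} = \frac{3074}{23765} - \frac{7892692}{35} = - \frac{5359134794}{23765}$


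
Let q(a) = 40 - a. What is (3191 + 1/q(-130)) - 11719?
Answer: -1449759/170 ≈ -8528.0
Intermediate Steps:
(3191 + 1/q(-130)) - 11719 = (3191 + 1/(40 - 1*(-130))) - 11719 = (3191 + 1/(40 + 130)) - 11719 = (3191 + 1/170) - 11719 = 542471/170 - 11719 = -1449759/170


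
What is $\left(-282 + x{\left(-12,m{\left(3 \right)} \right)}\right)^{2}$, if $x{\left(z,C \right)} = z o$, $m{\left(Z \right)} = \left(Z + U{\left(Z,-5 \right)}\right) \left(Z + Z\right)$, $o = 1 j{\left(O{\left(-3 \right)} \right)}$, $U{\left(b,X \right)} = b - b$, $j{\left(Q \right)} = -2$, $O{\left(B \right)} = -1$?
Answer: $66564$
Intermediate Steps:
$U{\left(b,X \right)} = 0$
$o = -2$ ($o = 1 \left(-2\right) = -2$)
$m{\left(Z \right)} = 2 Z^{2}$ ($m{\left(Z \right)} = \left(Z + 0\right) \left(Z + Z\right) = Z 2 Z = 2 Z^{2}$)
$x{\left(z,C \right)} = - 2 z$ ($x{\left(z,C \right)} = z \left(-2\right) = - 2 z$)
$\left(-282 + x{\left(-12,m{\left(3 \right)} \right)}\right)^{2} = \left(-282 - -24\right)^{2} = \left(-282 + 24\right)^{2} = \left(-258\right)^{2} = 66564$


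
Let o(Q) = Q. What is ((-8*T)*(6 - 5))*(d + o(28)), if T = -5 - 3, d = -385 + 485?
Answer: 8192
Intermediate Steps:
d = 100
T = -8
((-8*T)*(6 - 5))*(d + o(28)) = ((-8*(-8))*(6 - 5))*(100 + 28) = (64*1)*128 = 64*128 = 8192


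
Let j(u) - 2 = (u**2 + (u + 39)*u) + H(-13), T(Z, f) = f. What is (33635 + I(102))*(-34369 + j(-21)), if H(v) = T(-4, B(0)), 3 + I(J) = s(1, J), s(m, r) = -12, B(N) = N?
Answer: -1153300480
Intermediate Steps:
I(J) = -15 (I(J) = -3 - 12 = -15)
H(v) = 0
j(u) = 2 + u**2 + u*(39 + u) (j(u) = 2 + ((u**2 + (u + 39)*u) + 0) = 2 + ((u**2 + (39 + u)*u) + 0) = 2 + ((u**2 + u*(39 + u)) + 0) = 2 + (u**2 + u*(39 + u)) = 2 + u**2 + u*(39 + u))
(33635 + I(102))*(-34369 + j(-21)) = (33635 - 15)*(-34369 + (2 + 2*(-21)**2 + 39*(-21))) = 33620*(-34369 + (2 + 2*441 - 819)) = 33620*(-34369 + (2 + 882 - 819)) = 33620*(-34369 + 65) = 33620*(-34304) = -1153300480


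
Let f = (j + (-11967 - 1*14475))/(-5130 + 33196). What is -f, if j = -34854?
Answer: 30648/14033 ≈ 2.1840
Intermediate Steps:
f = -30648/14033 (f = (-34854 + (-11967 - 1*14475))/(-5130 + 33196) = (-34854 + (-11967 - 14475))/28066 = (-34854 - 26442)*(1/28066) = -61296*1/28066 = -30648/14033 ≈ -2.1840)
-f = -1*(-30648/14033) = 30648/14033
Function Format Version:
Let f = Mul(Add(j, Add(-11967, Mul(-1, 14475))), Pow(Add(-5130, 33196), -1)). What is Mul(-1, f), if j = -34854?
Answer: Rational(30648, 14033) ≈ 2.1840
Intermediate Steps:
f = Rational(-30648, 14033) (f = Mul(Add(-34854, Add(-11967, Mul(-1, 14475))), Pow(Add(-5130, 33196), -1)) = Mul(Add(-34854, Add(-11967, -14475)), Pow(28066, -1)) = Mul(Add(-34854, -26442), Rational(1, 28066)) = Mul(-61296, Rational(1, 28066)) = Rational(-30648, 14033) ≈ -2.1840)
Mul(-1, f) = Mul(-1, Rational(-30648, 14033)) = Rational(30648, 14033)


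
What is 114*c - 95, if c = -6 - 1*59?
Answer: -7505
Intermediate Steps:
c = -65 (c = -6 - 59 = -65)
114*c - 95 = 114*(-65) - 95 = -7410 - 95 = -7505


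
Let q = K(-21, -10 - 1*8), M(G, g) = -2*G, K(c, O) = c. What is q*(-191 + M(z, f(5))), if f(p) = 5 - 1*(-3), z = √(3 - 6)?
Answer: 4011 + 42*I*√3 ≈ 4011.0 + 72.746*I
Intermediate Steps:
z = I*√3 (z = √(-3) = I*√3 ≈ 1.732*I)
f(p) = 8 (f(p) = 5 + 3 = 8)
q = -21
q*(-191 + M(z, f(5))) = -21*(-191 - 2*I*√3) = 4011 + 42*I*√3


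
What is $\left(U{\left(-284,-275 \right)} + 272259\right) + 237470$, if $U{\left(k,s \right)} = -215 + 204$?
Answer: $509718$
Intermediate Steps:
$U{\left(k,s \right)} = -11$
$\left(U{\left(-284,-275 \right)} + 272259\right) + 237470 = \left(-11 + 272259\right) + 237470 = 272248 + 237470 = 509718$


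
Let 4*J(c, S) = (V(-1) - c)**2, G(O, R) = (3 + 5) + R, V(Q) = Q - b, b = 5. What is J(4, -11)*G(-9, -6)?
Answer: 50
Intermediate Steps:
V(Q) = -5 + Q (V(Q) = Q - 1*5 = Q - 5 = -5 + Q)
G(O, R) = 8 + R
J(c, S) = (-6 - c)**2/4 (J(c, S) = ((-5 - 1) - c)**2/4 = (-6 - c)**2/4)
J(4, -11)*G(-9, -6) = ((6 + 4)**2/4)*(8 - 6) = ((1/4)*10**2)*2 = ((1/4)*100)*2 = 25*2 = 50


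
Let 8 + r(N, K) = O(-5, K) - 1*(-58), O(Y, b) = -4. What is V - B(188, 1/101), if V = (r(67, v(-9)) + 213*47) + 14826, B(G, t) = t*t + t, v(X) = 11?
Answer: 253831381/10201 ≈ 24883.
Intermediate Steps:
B(G, t) = t + t**2 (B(G, t) = t**2 + t = t + t**2)
r(N, K) = 46 (r(N, K) = -8 + (-4 - 1*(-58)) = -8 + (-4 + 58) = -8 + 54 = 46)
V = 24883 (V = (46 + 213*47) + 14826 = (46 + 10011) + 14826 = 10057 + 14826 = 24883)
V - B(188, 1/101) = 24883 - (1 + 1/101)/101 = 24883 - 102/(101*101) = 24883 - 1*102/10201 = 24883 - 102/10201 = 253831381/10201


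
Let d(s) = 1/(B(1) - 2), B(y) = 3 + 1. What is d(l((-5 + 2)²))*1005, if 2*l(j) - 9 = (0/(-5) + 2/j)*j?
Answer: 1005/2 ≈ 502.50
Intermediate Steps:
B(y) = 4
l(j) = 11/2 (l(j) = 9/2 + ((0/(-5) + 2/j)*j)/2 = 9/2 + ((0*(-⅕) + 2/j)*j)/2 = 9/2 + ((0 + 2/j)*j)/2 = 9/2 + ((2/j)*j)/2 = 9/2 + (½)*2 = 9/2 + 1 = 11/2)
d(s) = ½ (d(s) = 1/(4 - 2) = 1/2 = ½)
d(l((-5 + 2)²))*1005 = (½)*1005 = 1005/2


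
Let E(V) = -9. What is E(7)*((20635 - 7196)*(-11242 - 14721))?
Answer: 3140250813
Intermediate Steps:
E(7)*((20635 - 7196)*(-11242 - 14721)) = -9*(20635 - 7196)*(-11242 - 14721) = -120951*(-25963) = -9*(-348916757) = 3140250813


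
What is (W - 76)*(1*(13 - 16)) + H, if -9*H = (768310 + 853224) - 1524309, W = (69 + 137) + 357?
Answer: -110374/9 ≈ -12264.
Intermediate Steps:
W = 563 (W = 206 + 357 = 563)
H = -97225/9 (H = -((768310 + 853224) - 1524309)/9 = -(1621534 - 1524309)/9 = -⅑*97225 = -97225/9 ≈ -10803.)
(W - 76)*(1*(13 - 16)) + H = (563 - 76)*(1*(13 - 16)) - 97225/9 = 487*(1*(-3)) - 97225/9 = 487*(-3) - 97225/9 = -1461 - 97225/9 = -110374/9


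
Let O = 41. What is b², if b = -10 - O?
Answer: 2601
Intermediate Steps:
b = -51 (b = -10 - 1*41 = -10 - 41 = -51)
b² = (-51)² = 2601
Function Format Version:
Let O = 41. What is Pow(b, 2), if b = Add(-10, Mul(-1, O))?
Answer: 2601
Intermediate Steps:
b = -51 (b = Add(-10, Mul(-1, 41)) = Add(-10, -41) = -51)
Pow(b, 2) = Pow(-51, 2) = 2601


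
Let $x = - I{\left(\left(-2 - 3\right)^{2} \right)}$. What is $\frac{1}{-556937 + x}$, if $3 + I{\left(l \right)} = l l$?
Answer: $- \frac{1}{557559} \approx -1.7935 \cdot 10^{-6}$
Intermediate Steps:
$I{\left(l \right)} = -3 + l^{2}$ ($I{\left(l \right)} = -3 + l l = -3 + l^{2}$)
$x = -622$ ($x = - (-3 + \left(\left(-2 - 3\right)^{2}\right)^{2}) = - (-3 + \left(\left(-5\right)^{2}\right)^{2}) = - (-3 + 25^{2}) = - (-3 + 625) = \left(-1\right) 622 = -622$)
$\frac{1}{-556937 + x} = \frac{1}{-556937 - 622} = \frac{1}{-557559} = - \frac{1}{557559}$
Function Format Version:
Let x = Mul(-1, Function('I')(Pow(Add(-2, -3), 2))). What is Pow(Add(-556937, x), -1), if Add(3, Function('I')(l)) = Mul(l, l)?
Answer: Rational(-1, 557559) ≈ -1.7935e-6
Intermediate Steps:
Function('I')(l) = Add(-3, Pow(l, 2)) (Function('I')(l) = Add(-3, Mul(l, l)) = Add(-3, Pow(l, 2)))
x = -622 (x = Mul(-1, Add(-3, Pow(Pow(Add(-2, -3), 2), 2))) = Mul(-1, Add(-3, Pow(Pow(-5, 2), 2))) = Mul(-1, Add(-3, Pow(25, 2))) = Mul(-1, Add(-3, 625)) = Mul(-1, 622) = -622)
Pow(Add(-556937, x), -1) = Pow(Add(-556937, -622), -1) = Pow(-557559, -1) = Rational(-1, 557559)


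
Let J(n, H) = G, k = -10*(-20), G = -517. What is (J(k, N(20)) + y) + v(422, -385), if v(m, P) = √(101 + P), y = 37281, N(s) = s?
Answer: 36764 + 2*I*√71 ≈ 36764.0 + 16.852*I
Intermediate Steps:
k = 200
J(n, H) = -517
(J(k, N(20)) + y) + v(422, -385) = (-517 + 37281) + √(101 - 385) = 36764 + √(-284) = 36764 + 2*I*√71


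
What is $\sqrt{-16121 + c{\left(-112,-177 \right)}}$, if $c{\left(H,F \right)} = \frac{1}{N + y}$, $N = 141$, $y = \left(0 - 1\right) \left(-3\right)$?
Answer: $\frac{i \sqrt{2321423}}{12} \approx 126.97 i$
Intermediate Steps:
$y = 3$ ($y = \left(-1\right) \left(-3\right) = 3$)
$c{\left(H,F \right)} = \frac{1}{144}$ ($c{\left(H,F \right)} = \frac{1}{141 + 3} = \frac{1}{144}$)
$\sqrt{-16121 + c{\left(-112,-177 \right)}} = \sqrt{-16121 + \frac{1}{144}} = \sqrt{- \frac{2321423}{144}} = \frac{i \sqrt{2321423}}{12}$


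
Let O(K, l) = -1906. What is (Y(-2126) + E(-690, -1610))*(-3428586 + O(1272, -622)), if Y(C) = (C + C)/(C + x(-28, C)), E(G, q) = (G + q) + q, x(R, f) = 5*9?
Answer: 27898332109336/2081 ≈ 1.3406e+10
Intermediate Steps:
x(R, f) = 45
E(G, q) = G + 2*q
Y(C) = 2*C/(45 + C) (Y(C) = (C + C)/(C + 45) = (2*C)/(45 + C) = 2*C/(45 + C))
(Y(-2126) + E(-690, -1610))*(-3428586 + O(1272, -622)) = (2*(-2126)/(45 - 2126) + (-690 + 2*(-1610)))*(-3428586 - 1906) = (2*(-2126)/(-2081) + (-690 - 3220))*(-3430492) = (2*(-2126)*(-1/2081) - 3910)*(-3430492) = (4252/2081 - 3910)*(-3430492) = -8132458/2081*(-3430492) = 27898332109336/2081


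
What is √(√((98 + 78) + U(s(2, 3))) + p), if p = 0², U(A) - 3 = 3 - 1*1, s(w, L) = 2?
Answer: 181^(¼) ≈ 3.6679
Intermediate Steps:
U(A) = 5 (U(A) = 3 + (3 - 1*1) = 3 + (3 - 1) = 3 + 2 = 5)
p = 0
√(√((98 + 78) + U(s(2, 3))) + p) = √(√((98 + 78) + 5) + 0) = √(√(176 + 5) + 0) = √(√181 + 0) = √(√181) = 181^(¼)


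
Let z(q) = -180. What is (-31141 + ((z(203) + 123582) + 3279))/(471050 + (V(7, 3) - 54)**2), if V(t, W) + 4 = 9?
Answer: 95540/473451 ≈ 0.20179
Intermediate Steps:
V(t, W) = 5 (V(t, W) = -4 + 9 = 5)
(-31141 + ((z(203) + 123582) + 3279))/(471050 + (V(7, 3) - 54)**2) = (-31141 + ((-180 + 123582) + 3279))/(471050 + (5 - 54)**2) = (-31141 + (123402 + 3279))/(471050 + (-49)**2) = (-31141 + 126681)/(471050 + 2401) = 95540/473451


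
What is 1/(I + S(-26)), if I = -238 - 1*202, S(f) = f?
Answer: -1/466 ≈ -0.0021459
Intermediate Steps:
I = -440 (I = -238 - 202 = -440)
1/(I + S(-26)) = 1/(-440 - 26) = 1/(-466) = -1/466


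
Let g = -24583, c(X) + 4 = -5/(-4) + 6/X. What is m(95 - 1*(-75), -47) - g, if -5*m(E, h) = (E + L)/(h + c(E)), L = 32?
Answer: 415540185/16903 ≈ 24584.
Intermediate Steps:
c(X) = -11/4 + 6/X (c(X) = -4 + (-5/(-4) + 6/X) = -4 + (-5*(-¼) + 6/X) = -4 + (5/4 + 6/X) = -11/4 + 6/X)
m(E, h) = -(32 + E)/(5*(-11/4 + h + 6/E)) (m(E, h) = -(E + 32)/(5*(h + (-11/4 + 6/E))) = -(32 + E)/(5*(-11/4 + h + 6/E)))
m(95 - 1*(-75), -47) - g = -4*(95 - 1*(-75))*(32 + (95 - 1*(-75)))/(120 + 5*(95 - 1*(-75))*(-11 + 4*(-47))) - 1*(-24583) = -4*(95 + 75)*(32 + (95 + 75))/(120 + 5*(95 + 75)*(-11 - 188)) + 24583 = -4*170*(32 + 170)/(120 + 5*170*(-199)) + 24583 = -4*170*202/(120 - 169150) + 24583 = -4*170*202/(-169030) + 24583 = -4*170*(-1/169030)*202 + 24583 = 13736/16903 + 24583 = 415540185/16903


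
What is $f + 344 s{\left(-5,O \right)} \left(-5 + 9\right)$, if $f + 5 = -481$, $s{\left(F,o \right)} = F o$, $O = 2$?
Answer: $-14246$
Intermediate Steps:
$f = -486$ ($f = -5 - 481 = -486$)
$f + 344 s{\left(-5,O \right)} \left(-5 + 9\right) = -486 + 344 \left(-5\right) 2 \left(-5 + 9\right) = -486 + 344 \left(\left(-10\right) 4\right) = -486 + 344 \left(-40\right) = -486 - 13760 = -14246$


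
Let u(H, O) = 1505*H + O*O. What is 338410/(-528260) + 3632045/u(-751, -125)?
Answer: -11479330150/2944072219 ≈ -3.8991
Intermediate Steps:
u(H, O) = O**2 + 1505*H (u(H, O) = 1505*H + O**2 = O**2 + 1505*H)
338410/(-528260) + 3632045/u(-751, -125) = 338410/(-528260) + 3632045/((-125)**2 + 1505*(-751)) = 338410*(-1/528260) + 3632045/(15625 - 1130255) = -33841/52826 + 3632045/(-1114630) = -33841/52826 + 3632045*(-1/1114630) = -33841/52826 - 726409/222926 = -11479330150/2944072219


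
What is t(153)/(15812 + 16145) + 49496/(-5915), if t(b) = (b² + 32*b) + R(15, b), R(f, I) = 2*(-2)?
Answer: -1414343257/189025655 ≈ -7.4823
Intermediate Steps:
R(f, I) = -4
t(b) = -4 + b² + 32*b (t(b) = (b² + 32*b) - 4 = -4 + b² + 32*b)
t(153)/(15812 + 16145) + 49496/(-5915) = (-4 + 153² + 32*153)/(15812 + 16145) + 49496/(-5915) = (-4 + 23409 + 4896)/31957 + 49496*(-1/5915) = 28301*(1/31957) - 49496/5915 = 28301/31957 - 49496/5915 = -1414343257/189025655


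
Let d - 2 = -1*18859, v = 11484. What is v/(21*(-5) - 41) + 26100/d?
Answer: -110182194/1376561 ≈ -80.042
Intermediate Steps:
d = -18857 (d = 2 - 1*18859 = 2 - 18859 = -18857)
v/(21*(-5) - 41) + 26100/d = 11484/(21*(-5) - 41) + 26100/(-18857) = 11484/(-105 - 41) + 26100*(-1/18857) = 11484/(-146) - 26100/18857 = 11484*(-1/146) - 26100/18857 = -5742/73 - 26100/18857 = -110182194/1376561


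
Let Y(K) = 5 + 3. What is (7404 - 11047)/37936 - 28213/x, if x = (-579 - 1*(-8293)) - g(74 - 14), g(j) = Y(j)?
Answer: -549180663/146167408 ≈ -3.7572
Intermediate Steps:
Y(K) = 8
g(j) = 8
x = 7706 (x = (-579 - 1*(-8293)) - 1*8 = (-579 + 8293) - 8 = 7714 - 8 = 7706)
(7404 - 11047)/37936 - 28213/x = (7404 - 11047)/37936 - 28213/7706 = -3643*1/37936 - 28213*1/7706 = -3643/37936 - 28213/7706 = -549180663/146167408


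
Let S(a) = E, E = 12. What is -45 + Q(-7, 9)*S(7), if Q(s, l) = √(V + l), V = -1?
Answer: -45 + 24*√2 ≈ -11.059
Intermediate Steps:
S(a) = 12
Q(s, l) = √(-1 + l)
-45 + Q(-7, 9)*S(7) = -45 + √(-1 + 9)*12 = -45 + √8*12 = -45 + (2*√2)*12 = -45 + 24*√2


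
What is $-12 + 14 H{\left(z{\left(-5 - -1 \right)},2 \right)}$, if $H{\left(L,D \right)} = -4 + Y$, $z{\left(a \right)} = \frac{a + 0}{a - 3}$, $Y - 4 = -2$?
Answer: $-40$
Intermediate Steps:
$Y = 2$ ($Y = 4 - 2 = 2$)
$z{\left(a \right)} = \frac{a}{-3 + a}$
$H{\left(L,D \right)} = -2$ ($H{\left(L,D \right)} = -4 + 2 = -2$)
$-12 + 14 H{\left(z{\left(-5 - -1 \right)},2 \right)} = -12 + 14 \left(-2\right) = -12 - 28 = -40$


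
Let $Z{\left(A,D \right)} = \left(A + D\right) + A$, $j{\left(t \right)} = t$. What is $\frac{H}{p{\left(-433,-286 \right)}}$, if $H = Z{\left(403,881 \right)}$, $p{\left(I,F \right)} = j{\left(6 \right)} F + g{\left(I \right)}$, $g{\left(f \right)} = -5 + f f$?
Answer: $\frac{1687}{185768} \approx 0.0090812$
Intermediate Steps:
$g{\left(f \right)} = -5 + f^{2}$
$Z{\left(A,D \right)} = D + 2 A$
$p{\left(I,F \right)} = -5 + I^{2} + 6 F$ ($p{\left(I,F \right)} = 6 F + \left(-5 + I^{2}\right) = -5 + I^{2} + 6 F$)
$H = 1687$ ($H = 881 + 2 \cdot 403 = 881 + 806 = 1687$)
$\frac{H}{p{\left(-433,-286 \right)}} = \frac{1687}{-5 + \left(-433\right)^{2} + 6 \left(-286\right)} = \frac{1687}{-5 + 187489 - 1716} = \frac{1687}{185768}$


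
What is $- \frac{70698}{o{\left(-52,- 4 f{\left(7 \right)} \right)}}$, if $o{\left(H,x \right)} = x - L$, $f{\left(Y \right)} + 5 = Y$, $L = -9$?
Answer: $-70698$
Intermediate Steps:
$f{\left(Y \right)} = -5 + Y$
$o{\left(H,x \right)} = 9 + x$ ($o{\left(H,x \right)} = x - -9 = x + 9 = 9 + x$)
$- \frac{70698}{o{\left(-52,- 4 f{\left(7 \right)} \right)}} = - \frac{70698}{9 - 4 \left(-5 + 7\right)} = - \frac{70698}{9 - 8} = - \frac{70698}{1} = \left(-70698\right) 1 = -70698$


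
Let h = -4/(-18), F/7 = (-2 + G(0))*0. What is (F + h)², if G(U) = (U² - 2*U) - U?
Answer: 4/81 ≈ 0.049383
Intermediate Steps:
G(U) = U² - 3*U
F = 0 (F = 7*((-2 + 0*(-3 + 0))*0) = 7*((-2 + 0*(-3))*0) = 7*((-2 + 0)*0) = 7*(-2*0) = 7*0 = 0)
h = 2/9 (h = -4*(-1/18) = 2/9 ≈ 0.22222)
(F + h)² = (0 + 2/9)² = (2/9)² = 4/81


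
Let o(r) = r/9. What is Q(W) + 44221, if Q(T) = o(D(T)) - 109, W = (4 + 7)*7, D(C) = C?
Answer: 397085/9 ≈ 44121.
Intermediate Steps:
o(r) = r/9 (o(r) = r*(1/9) = r/9)
W = 77 (W = 11*7 = 77)
Q(T) = -109 + T/9 (Q(T) = T/9 - 109 = -109 + T/9)
Q(W) + 44221 = (-109 + (1/9)*77) + 44221 = (-109 + 77/9) + 44221 = -904/9 + 44221 = 397085/9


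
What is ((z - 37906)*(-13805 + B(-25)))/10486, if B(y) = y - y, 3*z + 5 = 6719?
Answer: 246198370/5243 ≈ 46958.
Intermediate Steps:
z = 2238 (z = -5/3 + (1/3)*6719 = -5/3 + 6719/3 = 2238)
B(y) = 0
((z - 37906)*(-13805 + B(-25)))/10486 = ((2238 - 37906)*(-13805 + 0))/10486 = -35668*(-13805)*(1/10486) = 492396740*(1/10486) = 246198370/5243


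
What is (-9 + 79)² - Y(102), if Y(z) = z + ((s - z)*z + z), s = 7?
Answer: 14386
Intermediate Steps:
Y(z) = 2*z + z*(7 - z) (Y(z) = z + ((7 - z)*z + z) = z + (z*(7 - z) + z) = z + (z + z*(7 - z)) = 2*z + z*(7 - z))
(-9 + 79)² - Y(102) = (-9 + 79)² - 102*(9 - 1*102) = 70² - 102*(9 - 102) = 4900 - 102*(-93) = 4900 - 1*(-9486) = 4900 + 9486 = 14386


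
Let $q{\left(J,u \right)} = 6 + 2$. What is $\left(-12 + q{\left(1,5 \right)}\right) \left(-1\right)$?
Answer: $4$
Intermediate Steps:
$q{\left(J,u \right)} = 8$
$\left(-12 + q{\left(1,5 \right)}\right) \left(-1\right) = \left(-12 + 8\right) \left(-1\right) = \left(-4\right) \left(-1\right) = 4$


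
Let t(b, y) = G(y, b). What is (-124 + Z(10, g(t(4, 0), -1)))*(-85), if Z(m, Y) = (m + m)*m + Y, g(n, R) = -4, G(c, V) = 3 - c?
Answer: -6120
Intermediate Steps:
t(b, y) = 3 - y
Z(m, Y) = Y + 2*m² (Z(m, Y) = (2*m)*m + Y = 2*m² + Y = Y + 2*m²)
(-124 + Z(10, g(t(4, 0), -1)))*(-85) = (-124 + (-4 + 2*10²))*(-85) = (-124 + (-4 + 2*100))*(-85) = (-124 + (-4 + 200))*(-85) = (-124 + 196)*(-85) = 72*(-85) = -6120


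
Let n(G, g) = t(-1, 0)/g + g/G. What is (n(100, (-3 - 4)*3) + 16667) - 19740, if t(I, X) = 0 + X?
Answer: -307321/100 ≈ -3073.2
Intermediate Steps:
t(I, X) = X
n(G, g) = g/G (n(G, g) = 0/g + g/G = 0 + g/G = g/G)
(n(100, (-3 - 4)*3) + 16667) - 19740 = (((-3 - 4)*3)/100 + 16667) - 19740 = (-7*3*(1/100) + 16667) - 19740 = (-21*1/100 + 16667) - 19740 = (-21/100 + 16667) - 19740 = 1666679/100 - 19740 = -307321/100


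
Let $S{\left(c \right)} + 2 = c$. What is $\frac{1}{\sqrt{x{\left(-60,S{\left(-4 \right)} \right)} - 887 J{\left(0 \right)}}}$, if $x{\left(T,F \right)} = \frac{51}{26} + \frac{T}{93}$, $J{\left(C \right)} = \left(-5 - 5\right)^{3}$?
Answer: $\frac{\sqrt{576227987166}}{714923061} \approx 0.0010618$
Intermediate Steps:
$J{\left(C \right)} = -1000$ ($J{\left(C \right)} = \left(-5 - 5\right)^{3} = \left(-10\right)^{3} = -1000$)
$S{\left(c \right)} = -2 + c$
$x{\left(T,F \right)} = \frac{51}{26} + \frac{T}{93}$ ($x{\left(T,F \right)} = 51 \cdot \frac{1}{26} + T \frac{1}{93} = \frac{51}{26} + \frac{T}{93}$)
$\frac{1}{\sqrt{x{\left(-60,S{\left(-4 \right)} \right)} - 887 J{\left(0 \right)}}} = \frac{1}{\sqrt{\left(\frac{51}{26} + \frac{1}{93} \left(-60\right)\right) - -887000}} = \frac{1}{\sqrt{\left(\frac{51}{26} - \frac{20}{31}\right) + 887000}} = \frac{1}{\sqrt{\frac{1061}{806} + 887000}} = \frac{1}{\sqrt{\frac{714923061}{806}}} = \frac{1}{\frac{1}{806} \sqrt{576227987166}} = \frac{\sqrt{576227987166}}{714923061}$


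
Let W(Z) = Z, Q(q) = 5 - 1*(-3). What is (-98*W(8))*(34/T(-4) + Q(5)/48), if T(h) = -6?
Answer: 4312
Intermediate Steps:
Q(q) = 8 (Q(q) = 5 + 3 = 8)
(-98*W(8))*(34/T(-4) + Q(5)/48) = (-98*8)*(34/(-6) + 8/48) = -784*(34*(-⅙) + 8*(1/48)) = -784*(-17/3 + ⅙) = -784*(-11/2) = 4312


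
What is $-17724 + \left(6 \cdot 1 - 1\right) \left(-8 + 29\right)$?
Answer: $-17619$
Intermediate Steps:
$-17724 + \left(6 \cdot 1 - 1\right) \left(-8 + 29\right) = -17724 + \left(6 - 1\right) 21 = -17724 + 5 \cdot 21 = -17724 + 105 = -17619$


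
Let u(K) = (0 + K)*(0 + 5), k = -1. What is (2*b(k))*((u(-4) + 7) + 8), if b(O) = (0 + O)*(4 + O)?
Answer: 30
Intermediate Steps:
u(K) = 5*K (u(K) = K*5 = 5*K)
b(O) = O*(4 + O)
(2*b(k))*((u(-4) + 7) + 8) = (2*(-(4 - 1)))*((5*(-4) + 7) + 8) = (2*(-1*3))*((-20 + 7) + 8) = (2*(-3))*(-13 + 8) = -6*(-5) = 30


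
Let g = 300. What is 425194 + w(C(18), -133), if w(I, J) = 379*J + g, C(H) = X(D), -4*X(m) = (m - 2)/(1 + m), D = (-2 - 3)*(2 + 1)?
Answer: 375087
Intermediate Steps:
D = -15 (D = -5*3 = -15)
X(m) = -(-2 + m)/(4*(1 + m)) (X(m) = -(m - 2)/(4*(1 + m)) = -(-2 + m)/(4*(1 + m)))
C(H) = -17/56 (C(H) = (2 - 1*(-15))/(4*(1 - 15)) = (¼)*(2 + 15)/(-14) = (¼)*(-1/14)*17 = -17/56)
w(I, J) = 300 + 379*J (w(I, J) = 379*J + 300 = 300 + 379*J)
425194 + w(C(18), -133) = 425194 + (300 + 379*(-133)) = 425194 + (300 - 50407) = 425194 - 50107 = 375087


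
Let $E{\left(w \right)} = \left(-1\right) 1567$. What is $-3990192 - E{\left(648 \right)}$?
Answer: $-3988625$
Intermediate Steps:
$E{\left(w \right)} = -1567$
$-3990192 - E{\left(648 \right)} = -3990192 - -1567 = -3990192 + 1567 = -3988625$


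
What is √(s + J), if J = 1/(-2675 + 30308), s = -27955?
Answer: I*√21345954043362/27633 ≈ 167.2*I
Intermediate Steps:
J = 1/27633 ≈ 3.6189e-5
√(s + J) = √(-27955 + 1/27633) = √(-772480514/27633) = I*√21345954043362/27633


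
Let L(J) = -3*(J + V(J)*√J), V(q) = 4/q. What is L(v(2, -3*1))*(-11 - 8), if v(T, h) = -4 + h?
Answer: -399 - 228*I*√7/7 ≈ -399.0 - 86.176*I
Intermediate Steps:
L(J) = -12/√J - 3*J (L(J) = -3*(J + (4/J)*√J) = -3*(J + 4/√J) = -12/√J - 3*J)
L(v(2, -3*1))*(-11 - 8) = (-12/√(-4 - 3*1) - 3*(-4 - 3*1))*(-11 - 8) = (-12/√(-4 - 3) - 3*(-4 - 3))*(-19) = (-(-12)*I*√7/7 - 3*(-7))*(-19) = (-(-12)*I*√7/7 + 21)*(-19) = (12*I*√7/7 + 21)*(-19) = (21 + 12*I*√7/7)*(-19) = -399 - 228*I*√7/7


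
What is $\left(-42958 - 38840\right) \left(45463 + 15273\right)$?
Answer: $-4968083328$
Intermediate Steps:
$\left(-42958 - 38840\right) \left(45463 + 15273\right) = \left(-81798\right) 60736 = -4968083328$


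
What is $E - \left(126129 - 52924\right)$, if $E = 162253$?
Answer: $89048$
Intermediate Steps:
$E - \left(126129 - 52924\right) = 162253 - \left(126129 - 52924\right) = 162253 - 73205 = 89048$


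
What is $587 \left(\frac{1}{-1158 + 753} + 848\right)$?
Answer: $\frac{201598693}{405} \approx 4.9777 \cdot 10^{5}$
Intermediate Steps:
$587 \left(\frac{1}{-1158 + 753} + 848\right) = 587 \left(\frac{1}{-405} + 848\right) = 587 \left(- \frac{1}{405} + 848\right) = 587 \cdot \frac{343439}{405} = \frac{201598693}{405}$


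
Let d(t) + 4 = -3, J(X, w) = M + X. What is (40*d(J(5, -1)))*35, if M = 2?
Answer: -9800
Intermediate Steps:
J(X, w) = 2 + X
d(t) = -7 (d(t) = -4 - 3 = -7)
(40*d(J(5, -1)))*35 = (40*(-7))*35 = -280*35 = -9800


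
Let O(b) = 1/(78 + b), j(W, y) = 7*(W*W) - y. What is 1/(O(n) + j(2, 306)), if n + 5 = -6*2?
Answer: -61/16957 ≈ -0.0035973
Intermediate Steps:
n = -17 (n = -5 - 6*2 = -5 - 12 = -17)
j(W, y) = -y + 7*W² (j(W, y) = 7*W² - y = -y + 7*W²)
1/(O(n) + j(2, 306)) = 1/(1/(78 - 17) + (-1*306 + 7*2²)) = 1/(1/61 + (-306 + 7*4)) = 1/(1/61 + (-306 + 28)) = 1/(1/61 - 278) = 1/(-16957/61) = -61/16957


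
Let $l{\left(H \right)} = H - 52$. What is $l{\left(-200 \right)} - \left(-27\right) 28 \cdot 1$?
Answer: $504$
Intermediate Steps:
$l{\left(H \right)} = -52 + H$
$l{\left(-200 \right)} - \left(-27\right) 28 \cdot 1 = \left(-52 - 200\right) - \left(-27\right) 28 \cdot 1 = -252 - \left(-756\right) 1 = -252 - -756 = -252 + 756 = 504$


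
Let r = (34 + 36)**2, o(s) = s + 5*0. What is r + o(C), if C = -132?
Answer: 4768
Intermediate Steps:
o(s) = s (o(s) = s + 0 = s)
r = 4900 (r = 70**2 = 4900)
r + o(C) = 4900 - 132 = 4768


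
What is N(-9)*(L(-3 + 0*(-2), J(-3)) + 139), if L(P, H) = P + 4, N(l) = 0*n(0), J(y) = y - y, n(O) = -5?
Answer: 0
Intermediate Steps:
J(y) = 0
N(l) = 0 (N(l) = 0*(-5) = 0)
L(P, H) = 4 + P
N(-9)*(L(-3 + 0*(-2), J(-3)) + 139) = 0*((4 + (-3 + 0*(-2))) + 139) = 0*((4 + (-3 + 0)) + 139) = 0*((4 - 3) + 139) = 0*(1 + 139) = 0*140 = 0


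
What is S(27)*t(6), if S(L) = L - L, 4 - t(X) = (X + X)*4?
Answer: 0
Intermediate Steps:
t(X) = 4 - 8*X (t(X) = 4 - (X + X)*4 = 4 - 2*X*4 = 4 - 8*X)
S(L) = 0
S(27)*t(6) = 0*(4 - 8*6) = 0*(4 - 48) = 0*(-44) = 0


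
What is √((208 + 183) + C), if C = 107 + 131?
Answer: √629 ≈ 25.080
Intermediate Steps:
C = 238
√((208 + 183) + C) = √((208 + 183) + 238) = √(391 + 238) = √629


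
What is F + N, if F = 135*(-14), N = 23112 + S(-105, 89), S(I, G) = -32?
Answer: 21190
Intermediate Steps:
N = 23080 (N = 23112 - 32 = 23080)
F = -1890
F + N = -1890 + 23080 = 21190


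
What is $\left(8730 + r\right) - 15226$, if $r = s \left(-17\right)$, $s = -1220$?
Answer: $14244$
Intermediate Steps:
$r = 20740$ ($r = \left(-1220\right) \left(-17\right) = 20740$)
$\left(8730 + r\right) - 15226 = \left(8730 + 20740\right) - 15226 = 29470 - 15226 = 14244$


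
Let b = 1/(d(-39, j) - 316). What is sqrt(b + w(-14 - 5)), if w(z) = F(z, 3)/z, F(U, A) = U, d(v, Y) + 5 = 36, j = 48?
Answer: 2*sqrt(20235)/285 ≈ 0.99824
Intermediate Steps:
d(v, Y) = 31 (d(v, Y) = -5 + 36 = 31)
w(z) = 1 (w(z) = z/z = 1)
b = -1/285 (b = 1/(31 - 316) = 1/(-285) = -1/285 ≈ -0.0035088)
sqrt(b + w(-14 - 5)) = sqrt(-1/285 + 1) = sqrt(284/285) = 2*sqrt(20235)/285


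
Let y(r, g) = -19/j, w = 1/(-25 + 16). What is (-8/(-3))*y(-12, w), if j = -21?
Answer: 152/63 ≈ 2.4127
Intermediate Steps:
w = -1/9 (w = 1/(-9) = -1/9 ≈ -0.11111)
y(r, g) = 19/21 (y(r, g) = -19/(-21) = -19*(-1/21) = 19/21)
(-8/(-3))*y(-12, w) = -8/(-3)*(19/21) = -8*(-1/3)*(19/21) = (8/3)*(19/21) = 152/63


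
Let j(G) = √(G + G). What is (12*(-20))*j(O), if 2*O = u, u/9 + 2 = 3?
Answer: -720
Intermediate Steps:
u = 9 (u = -18 + 9*3 = -18 + 27 = 9)
O = 9/2 (O = (½)*9 = 9/2 ≈ 4.5000)
j(G) = √2*√G (j(G) = √(2*G) = √2*√G)
(12*(-20))*j(O) = (12*(-20))*(√2*√(9/2)) = -240*√2*3*√2/2 = -240*3 = -720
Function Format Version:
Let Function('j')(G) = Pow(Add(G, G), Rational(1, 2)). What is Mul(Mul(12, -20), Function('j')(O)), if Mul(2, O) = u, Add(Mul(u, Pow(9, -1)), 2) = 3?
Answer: -720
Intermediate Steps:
u = 9 (u = Add(-18, Mul(9, 3)) = Add(-18, 27) = 9)
O = Rational(9, 2) (O = Mul(Rational(1, 2), 9) = Rational(9, 2) ≈ 4.5000)
Function('j')(G) = Mul(Pow(2, Rational(1, 2)), Pow(G, Rational(1, 2))) (Function('j')(G) = Pow(Mul(2, G), Rational(1, 2)) = Mul(Pow(2, Rational(1, 2)), Pow(G, Rational(1, 2))))
Mul(Mul(12, -20), Function('j')(O)) = Mul(Mul(12, -20), Mul(Pow(2, Rational(1, 2)), Pow(Rational(9, 2), Rational(1, 2)))) = Mul(-240, Mul(Pow(2, Rational(1, 2)), Mul(Rational(3, 2), Pow(2, Rational(1, 2))))) = Mul(-240, 3) = -720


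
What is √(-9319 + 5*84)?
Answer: I*√8899 ≈ 94.334*I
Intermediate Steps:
√(-9319 + 5*84) = √(-9319 + 420) = √(-8899) = I*√8899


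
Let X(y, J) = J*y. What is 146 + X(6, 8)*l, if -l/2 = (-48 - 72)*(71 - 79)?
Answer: -92014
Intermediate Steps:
l = -1920 (l = -2*(-48 - 72)*(71 - 79) = -(-240)*(-8) = -2*960 = -1920)
146 + X(6, 8)*l = 146 + (8*6)*(-1920) = 146 + 48*(-1920) = 146 - 92160 = -92014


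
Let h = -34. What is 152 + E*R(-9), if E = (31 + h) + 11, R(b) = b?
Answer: 80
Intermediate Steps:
E = 8 (E = (31 - 34) + 11 = -3 + 11 = 8)
152 + E*R(-9) = 152 + 8*(-9) = 152 - 72 = 80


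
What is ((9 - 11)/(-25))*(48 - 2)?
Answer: 92/25 ≈ 3.6800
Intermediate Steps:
((9 - 11)/(-25))*(48 - 2) = -2*(-1/25)*46 = (2/25)*46 = 92/25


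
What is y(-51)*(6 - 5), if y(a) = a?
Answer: -51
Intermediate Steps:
y(-51)*(6 - 5) = -51*(6 - 5) = -51*1 = -51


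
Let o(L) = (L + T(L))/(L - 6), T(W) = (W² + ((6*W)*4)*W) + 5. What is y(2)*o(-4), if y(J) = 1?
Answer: -401/10 ≈ -40.100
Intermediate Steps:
T(W) = 5 + 25*W² (T(W) = (W² + (24*W)*W) + 5 = (W² + 24*W²) + 5 = 25*W² + 5 = 5 + 25*W²)
o(L) = (5 + L + 25*L²)/(-6 + L) (o(L) = (L + (5 + 25*L²))/(L - 6) = (5 + L + 25*L²)/(-6 + L))
y(2)*o(-4) = 1*((5 - 4 + 25*(-4)²)/(-6 - 4)) = 1*((5 - 4 + 25*16)/(-10)) = 1*(-(5 - 4 + 400)/10) = 1*(-⅒*401) = 1*(-401/10) = -401/10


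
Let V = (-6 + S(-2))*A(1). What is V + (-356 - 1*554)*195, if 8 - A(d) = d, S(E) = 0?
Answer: -177492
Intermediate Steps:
A(d) = 8 - d
V = -42 (V = (-6 + 0)*(8 - 1*1) = -6*(8 - 1) = -6*7 = -42)
V + (-356 - 1*554)*195 = -42 + (-356 - 1*554)*195 = -42 + (-356 - 554)*195 = -42 - 910*195 = -42 - 177450 = -177492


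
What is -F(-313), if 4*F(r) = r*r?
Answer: -97969/4 ≈ -24492.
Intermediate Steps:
F(r) = r²/4 (F(r) = (r*r)/4 = r²/4)
-F(-313) = -(-313)²/4 = -97969/4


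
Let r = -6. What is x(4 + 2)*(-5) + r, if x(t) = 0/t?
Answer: -6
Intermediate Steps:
x(t) = 0
x(4 + 2)*(-5) + r = 0*(-5) - 6 = 0 - 6 = -6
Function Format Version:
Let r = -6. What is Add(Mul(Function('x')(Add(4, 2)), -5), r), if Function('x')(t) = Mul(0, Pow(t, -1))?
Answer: -6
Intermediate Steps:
Function('x')(t) = 0
Add(Mul(Function('x')(Add(4, 2)), -5), r) = Add(Mul(0, -5), -6) = Add(0, -6) = -6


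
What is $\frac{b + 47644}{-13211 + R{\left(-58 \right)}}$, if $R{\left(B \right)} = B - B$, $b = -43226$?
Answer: $- \frac{4418}{13211} \approx -0.33442$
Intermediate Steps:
$R{\left(B \right)} = 0$
$\frac{b + 47644}{-13211 + R{\left(-58 \right)}} = \frac{-43226 + 47644}{-13211 + 0} = \frac{4418}{-13211} = 4418 \left(- \frac{1}{13211}\right) = - \frac{4418}{13211}$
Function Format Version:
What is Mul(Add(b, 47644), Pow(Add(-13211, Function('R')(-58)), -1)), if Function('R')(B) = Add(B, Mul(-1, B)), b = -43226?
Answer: Rational(-4418, 13211) ≈ -0.33442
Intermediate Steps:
Function('R')(B) = 0
Mul(Add(b, 47644), Pow(Add(-13211, Function('R')(-58)), -1)) = Mul(Add(-43226, 47644), Pow(Add(-13211, 0), -1)) = Mul(4418, Pow(-13211, -1)) = Mul(4418, Rational(-1, 13211)) = Rational(-4418, 13211)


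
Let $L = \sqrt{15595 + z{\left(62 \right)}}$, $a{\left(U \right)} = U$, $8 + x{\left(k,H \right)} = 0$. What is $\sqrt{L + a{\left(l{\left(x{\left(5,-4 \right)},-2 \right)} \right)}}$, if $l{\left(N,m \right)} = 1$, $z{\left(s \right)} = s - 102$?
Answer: $\sqrt{1 + \sqrt{15555}} \approx 11.212$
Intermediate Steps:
$z{\left(s \right)} = -102 + s$
$x{\left(k,H \right)} = -8$ ($x{\left(k,H \right)} = -8 + 0 = -8$)
$L = \sqrt{15555}$ ($L = \sqrt{15595 + \left(-102 + 62\right)} = \sqrt{15595 - 40} = \sqrt{15555} \approx 124.72$)
$\sqrt{L + a{\left(l{\left(x{\left(5,-4 \right)},-2 \right)} \right)}} = \sqrt{\sqrt{15555} + 1} = \sqrt{1 + \sqrt{15555}}$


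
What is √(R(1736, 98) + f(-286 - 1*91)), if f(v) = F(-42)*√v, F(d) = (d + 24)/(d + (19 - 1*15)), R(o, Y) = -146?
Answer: √(-52706 + 171*I*√377)/19 ≈ 0.3804 + 12.089*I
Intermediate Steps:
F(d) = (24 + d)/(4 + d) (F(d) = (24 + d)/(d + (19 - 15)) = (24 + d)/(d + 4) = (24 + d)/(4 + d))
f(v) = 9*√v/19 (f(v) = ((24 - 42)/(4 - 42))*√v = (-18/(-38))*√v = (-1/38*(-18))*√v = 9*√v/19)
√(R(1736, 98) + f(-286 - 1*91)) = √(-146 + 9*√(-286 - 1*91)/19) = √(-146 + 9*√(-286 - 91)/19) = √(-146 + 9*√(-377)/19) = √(-146 + 9*(I*√377)/19) = √(-146 + 9*I*√377/19)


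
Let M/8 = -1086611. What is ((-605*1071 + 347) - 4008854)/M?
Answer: 2328231/4346444 ≈ 0.53566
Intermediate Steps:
M = -8692888 (M = 8*(-1086611) = -8692888)
((-605*1071 + 347) - 4008854)/M = ((-605*1071 + 347) - 4008854)/(-8692888) = ((-647955 + 347) - 4008854)*(-1/8692888) = (-647608 - 4008854)*(-1/8692888) = -4656462*(-1/8692888) = 2328231/4346444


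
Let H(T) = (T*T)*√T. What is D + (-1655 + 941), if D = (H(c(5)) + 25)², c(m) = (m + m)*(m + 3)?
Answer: 3276799911 + 1280000*√5 ≈ 3.2797e+9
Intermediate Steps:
c(m) = 2*m*(3 + m) (c(m) = (2*m)*(3 + m) = 2*m*(3 + m))
H(T) = T^(5/2) (H(T) = T²*√T = T^(5/2))
D = (25 + 25600*√5)² (D = ((2*5*(3 + 5))^(5/2) + 25)² = ((2*5*8)^(5/2) + 25)² = (80^(5/2) + 25)² = (25600*√5 + 25)² = (25 + 25600*√5)² ≈ 3.2797e+9)
D + (-1655 + 941) = (3276800625 + 1280000*√5) + (-1655 + 941) = (3276800625 + 1280000*√5) - 714 = 3276799911 + 1280000*√5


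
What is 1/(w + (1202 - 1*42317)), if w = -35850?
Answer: -1/76965 ≈ -1.2993e-5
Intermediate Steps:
1/(w + (1202 - 1*42317)) = 1/(-35850 + (1202 - 1*42317)) = 1/(-35850 + (1202 - 42317)) = 1/(-35850 - 41115) = 1/(-76965) = -1/76965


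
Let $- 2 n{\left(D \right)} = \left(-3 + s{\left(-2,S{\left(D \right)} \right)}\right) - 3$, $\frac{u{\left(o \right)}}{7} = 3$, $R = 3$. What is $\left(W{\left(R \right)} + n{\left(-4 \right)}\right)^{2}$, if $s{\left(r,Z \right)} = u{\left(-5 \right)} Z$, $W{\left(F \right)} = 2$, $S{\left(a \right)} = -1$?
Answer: $\frac{961}{4} \approx 240.25$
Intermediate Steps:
$u{\left(o \right)} = 21$ ($u{\left(o \right)} = 7 \cdot 3 = 21$)
$s{\left(r,Z \right)} = 21 Z$
$n{\left(D \right)} = \frac{27}{2}$ ($n{\left(D \right)} = - \frac{\left(-3 + 21 \left(-1\right)\right) - 3}{2} = - \frac{\left(-3 - 21\right) - 3}{2} = - \frac{-24 - 3}{2} = \left(- \frac{1}{2}\right) \left(-27\right) = \frac{27}{2}$)
$\left(W{\left(R \right)} + n{\left(-4 \right)}\right)^{2} = \left(2 + \frac{27}{2}\right)^{2} = \left(\frac{31}{2}\right)^{2} = \frac{961}{4}$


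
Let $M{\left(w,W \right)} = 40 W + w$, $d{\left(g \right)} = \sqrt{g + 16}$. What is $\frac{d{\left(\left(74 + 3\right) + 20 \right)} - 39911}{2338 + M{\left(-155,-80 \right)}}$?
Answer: $\frac{39911}{1017} - \frac{\sqrt{113}}{1017} \approx 39.233$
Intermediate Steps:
$d{\left(g \right)} = \sqrt{16 + g}$
$M{\left(w,W \right)} = w + 40 W$
$\frac{d{\left(\left(74 + 3\right) + 20 \right)} - 39911}{2338 + M{\left(-155,-80 \right)}} = \frac{\sqrt{16 + \left(\left(74 + 3\right) + 20\right)} - 39911}{2338 + \left(-155 + 40 \left(-80\right)\right)} = \frac{\sqrt{16 + \left(77 + 20\right)} - 39911}{2338 - 3355} = \frac{\sqrt{16 + 97} - 39911}{2338 - 3355} = \frac{\sqrt{113} - 39911}{-1017} = \left(-39911 + \sqrt{113}\right) \left(- \frac{1}{1017}\right) = \frac{39911}{1017} - \frac{\sqrt{113}}{1017}$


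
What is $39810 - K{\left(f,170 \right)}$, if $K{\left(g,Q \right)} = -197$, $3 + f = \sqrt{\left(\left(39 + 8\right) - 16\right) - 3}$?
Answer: $40007$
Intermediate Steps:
$f = -3 + 2 \sqrt{7}$ ($f = -3 + \sqrt{\left(\left(39 + 8\right) - 16\right) - 3} = -3 + \sqrt{\left(47 - 16\right) - 3} = -3 + \sqrt{31 - 3} = -3 + \sqrt{28} = -3 + 2 \sqrt{7} \approx 2.2915$)
$39810 - K{\left(f,170 \right)} = 39810 - -197 = 39810 + 197 = 40007$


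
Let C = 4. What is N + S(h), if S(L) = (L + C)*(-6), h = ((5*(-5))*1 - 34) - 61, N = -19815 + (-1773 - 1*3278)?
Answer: -24170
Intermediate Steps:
N = -24866 (N = -19815 + (-1773 - 3278) = -19815 - 5051 = -24866)
h = -120 (h = (-25*1 - 34) - 61 = (-25 - 34) - 61 = -59 - 61 = -120)
S(L) = -24 - 6*L (S(L) = (L + 4)*(-6) = (4 + L)*(-6) = -24 - 6*L)
N + S(h) = -24866 + (-24 - 6*(-120)) = -24866 + (-24 + 720) = -24866 + 696 = -24170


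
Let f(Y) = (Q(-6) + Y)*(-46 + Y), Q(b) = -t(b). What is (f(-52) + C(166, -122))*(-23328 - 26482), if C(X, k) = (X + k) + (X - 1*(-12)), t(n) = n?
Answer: -235601300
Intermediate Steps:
Q(b) = -b
f(Y) = (-46 + Y)*(6 + Y) (f(Y) = (-1*(-6) + Y)*(-46 + Y) = (6 + Y)*(-46 + Y) = (-46 + Y)*(6 + Y))
C(X, k) = 12 + k + 2*X (C(X, k) = (X + k) + (X + 12) = (X + k) + (12 + X) = 12 + k + 2*X)
(f(-52) + C(166, -122))*(-23328 - 26482) = ((-276 + (-52)² - 40*(-52)) + (12 - 122 + 2*166))*(-23328 - 26482) = ((-276 + 2704 + 2080) + (12 - 122 + 332))*(-49810) = (4508 + 222)*(-49810) = 4730*(-49810) = -235601300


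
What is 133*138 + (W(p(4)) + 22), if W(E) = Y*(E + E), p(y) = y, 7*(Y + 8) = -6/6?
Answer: 128176/7 ≈ 18311.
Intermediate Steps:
Y = -57/7 (Y = -8 + (-6/6)/7 = -8 + (-6*1/6)/7 = -8 + (1/7)*(-1) = -8 - 1/7 = -57/7 ≈ -8.1429)
W(E) = -114*E/7 (W(E) = -57*(E + E)/7 = -114*E/7)
133*138 + (W(p(4)) + 22) = 133*138 + (-114/7*4 + 22) = 18354 + (-456/7 + 22) = 18354 - 302/7 = 128176/7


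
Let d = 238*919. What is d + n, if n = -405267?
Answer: -186545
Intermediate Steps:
d = 218722
d + n = 218722 - 405267 = -186545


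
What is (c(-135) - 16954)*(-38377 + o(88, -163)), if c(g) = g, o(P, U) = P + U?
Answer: 657106228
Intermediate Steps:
(c(-135) - 16954)*(-38377 + o(88, -163)) = (-135 - 16954)*(-38377 + (88 - 163)) = -17089*(-38377 - 75) = -17089*(-38452) = 657106228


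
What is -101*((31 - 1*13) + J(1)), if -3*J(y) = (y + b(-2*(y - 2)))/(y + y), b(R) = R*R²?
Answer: -3333/2 ≈ -1666.5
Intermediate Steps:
b(R) = R³
J(y) = -(y + (4 - 2*y)³)/(6*y) (J(y) = -(y + (-2*(y - 2))³)/(3*(y + y)) = -(y + (-2*(-2 + y))³)/(3*(2*y)) = -(y + (4 - 2*y)³)*1/(2*y)/3 = -(y + (4 - 2*y)³)/(6*y))
-101*((31 - 1*13) + J(1)) = -101*((31 - 1*13) + (⅙)*(-1*1 + 8*(-2 + 1)³)/1) = -101*((31 - 13) + (⅙)*1*(-1 + 8*(-1)³)) = -101*(18 + (⅙)*1*(-1 + 8*(-1))) = -101*(18 + (⅙)*1*(-1 - 8)) = -101*(18 + (⅙)*1*(-9)) = -101*(18 - 3/2) = -101*33/2 = -3333/2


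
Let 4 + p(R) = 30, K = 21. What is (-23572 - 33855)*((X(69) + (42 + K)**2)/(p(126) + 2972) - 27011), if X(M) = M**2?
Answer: 2324939215948/1499 ≈ 1.5510e+9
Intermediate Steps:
p(R) = 26 (p(R) = -4 + 30 = 26)
(-23572 - 33855)*((X(69) + (42 + K)**2)/(p(126) + 2972) - 27011) = (-23572 - 33855)*((69**2 + (42 + 21)**2)/(26 + 2972) - 27011) = -57427*((4761 + 63**2)/2998 - 27011) = -57427*((4761 + 3969)*(1/2998) - 27011) = -57427*(8730*(1/2998) - 27011) = -57427*(4365/1499 - 27011) = -57427*(-40485124/1499) = 2324939215948/1499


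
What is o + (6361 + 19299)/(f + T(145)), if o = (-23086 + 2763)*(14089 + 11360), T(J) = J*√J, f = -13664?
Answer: -94987028670537557/183656271 - 3720700*√145/183656271 ≈ -5.1720e+8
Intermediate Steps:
T(J) = J^(3/2)
o = -517200027 (o = -20323*25449 = -517200027)
o + (6361 + 19299)/(f + T(145)) = -517200027 + (6361 + 19299)/(-13664 + 145^(3/2)) = -517200027 + 25660/(-13664 + 145*√145)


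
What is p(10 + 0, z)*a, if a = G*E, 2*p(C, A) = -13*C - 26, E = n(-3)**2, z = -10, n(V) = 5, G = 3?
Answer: -5850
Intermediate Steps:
E = 25 (E = 5**2 = 25)
p(C, A) = -13 - 13*C/2 (p(C, A) = (-13*C - 26)/2 = (-26 - 13*C)/2 = -13 - 13*C/2)
a = 75 (a = 3*25 = 75)
p(10 + 0, z)*a = (-13 - 13*(10 + 0)/2)*75 = (-13 - 13/2*10)*75 = (-13 - 65)*75 = -78*75 = -5850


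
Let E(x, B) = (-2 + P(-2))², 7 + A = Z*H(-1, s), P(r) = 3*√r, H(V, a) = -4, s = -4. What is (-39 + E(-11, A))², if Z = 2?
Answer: 2521 + 1272*I*√2 ≈ 2521.0 + 1798.9*I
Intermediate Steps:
A = -15 (A = -7 + 2*(-4) = -7 - 8 = -15)
E(x, B) = (-2 + 3*I*√2)² (E(x, B) = (-2 + 3*√(-2))² = (-2 + 3*(I*√2))² = (-2 + 3*I*√2)²)
(-39 + E(-11, A))² = (-39 + (2 - 3*I*√2)²)²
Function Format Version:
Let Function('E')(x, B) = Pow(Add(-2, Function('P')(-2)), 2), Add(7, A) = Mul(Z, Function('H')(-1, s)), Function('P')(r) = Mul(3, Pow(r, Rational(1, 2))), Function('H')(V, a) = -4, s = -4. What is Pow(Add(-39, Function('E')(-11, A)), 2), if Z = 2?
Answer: Add(2521, Mul(1272, I, Pow(2, Rational(1, 2)))) ≈ Add(2521.0, Mul(1798.9, I))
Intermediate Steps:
A = -15 (A = Add(-7, Mul(2, -4)) = Add(-7, -8) = -15)
Function('E')(x, B) = Pow(Add(-2, Mul(3, I, Pow(2, Rational(1, 2)))), 2) (Function('E')(x, B) = Pow(Add(-2, Mul(3, Pow(-2, Rational(1, 2)))), 2) = Pow(Add(-2, Mul(3, Mul(I, Pow(2, Rational(1, 2))))), 2) = Pow(Add(-2, Mul(3, I, Pow(2, Rational(1, 2)))), 2))
Pow(Add(-39, Function('E')(-11, A)), 2) = Pow(Add(-39, Pow(Add(2, Mul(-3, I, Pow(2, Rational(1, 2)))), 2)), 2)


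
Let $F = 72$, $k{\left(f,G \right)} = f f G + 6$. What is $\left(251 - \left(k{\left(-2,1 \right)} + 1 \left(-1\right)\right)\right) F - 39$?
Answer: $17385$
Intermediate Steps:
$k{\left(f,G \right)} = 6 + G f^{2}$ ($k{\left(f,G \right)} = f^{2} G + 6 = G f^{2} + 6 = 6 + G f^{2}$)
$\left(251 - \left(k{\left(-2,1 \right)} + 1 \left(-1\right)\right)\right) F - 39 = \left(251 - \left(\left(6 + 1 \left(-2\right)^{2}\right) + 1 \left(-1\right)\right)\right) 72 - 39 = \left(251 - \left(\left(6 + 1 \cdot 4\right) - 1\right)\right) 72 - 39 = \left(251 - \left(\left(6 + 4\right) - 1\right)\right) 72 - 39 = \left(251 - \left(10 - 1\right)\right) 72 - 39 = \left(251 - 9\right) 72 - 39 = 242 \cdot 72 - 39 = 17424 - 39 = 17385$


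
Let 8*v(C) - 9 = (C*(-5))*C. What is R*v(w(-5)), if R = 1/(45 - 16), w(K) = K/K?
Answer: 1/58 ≈ 0.017241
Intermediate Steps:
w(K) = 1
R = 1/29 ≈ 0.034483
v(C) = 9/8 - 5*C²/8 (v(C) = 9/8 + ((C*(-5))*C)/8 = 9/8 + ((-5*C)*C)/8 = 9/8 + (-5*C²)/8 = 9/8 - 5*C²/8)
R*v(w(-5)) = (9/8 - 5/8*1²)/29 = (9/8 - 5/8*1)/29 = (9/8 - 5/8)/29 = (1/29)*(½) = 1/58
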